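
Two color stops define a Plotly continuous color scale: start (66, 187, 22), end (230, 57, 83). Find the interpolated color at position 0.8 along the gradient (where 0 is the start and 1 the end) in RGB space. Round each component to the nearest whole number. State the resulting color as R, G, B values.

(197, 83, 71)

R = 66 + 0.8 × (230 − 66) = 66 + 0.8 × 164 = 197.2 → 197
G = 187 + 0.8 × (57 − 187) = 187 + 0.8 × -130 = 83 → 83
B = 22 + 0.8 × (83 − 22) = 22 + 0.8 × 61 = 70.8 → 71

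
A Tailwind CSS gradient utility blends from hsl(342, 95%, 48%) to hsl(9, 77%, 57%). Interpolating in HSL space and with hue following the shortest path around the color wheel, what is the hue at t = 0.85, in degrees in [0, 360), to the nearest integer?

5

Hue: 9 − 342 = -333°, but |-333| > 180 so the shorter arc goes the other way: Δh = -333 + 360 = 27°.
H = 342 + 0.85 × (27) = 364.95 → 365 → 365 mod 360 = 5°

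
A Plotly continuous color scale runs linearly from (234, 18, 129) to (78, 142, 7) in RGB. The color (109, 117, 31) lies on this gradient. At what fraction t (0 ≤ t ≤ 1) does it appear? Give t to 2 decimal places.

0.80

Invert the lerp on the R channel (largest span, 156): t = (109 − 234) / (78 − 234) = -125/-156 = 0.80128.
Check on G: (117 − 18)/(142 − 18) = 0.7984 ✓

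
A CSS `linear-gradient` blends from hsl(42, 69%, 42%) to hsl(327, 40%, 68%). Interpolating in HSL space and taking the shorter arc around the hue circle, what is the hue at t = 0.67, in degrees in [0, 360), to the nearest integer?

352

Hue: 327 − 42 = 285°, but |285| > 180 so the shorter arc goes the other way: Δh = 285 − 360 = -75°.
H = 42 + 0.67 × (-75) = -8.25 → -8 → -8 mod 360 = 352°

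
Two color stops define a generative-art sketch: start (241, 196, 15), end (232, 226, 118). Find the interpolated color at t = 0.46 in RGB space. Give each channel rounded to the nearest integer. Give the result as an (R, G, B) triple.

R = 241 + 0.46 × (232 − 241) = 241 + 0.46 × -9 = 236.86 → 237
G = 196 + 0.46 × (226 − 196) = 196 + 0.46 × 30 = 209.8 → 210
B = 15 + 0.46 × (118 − 15) = 15 + 0.46 × 103 = 62.38 → 62

(237, 210, 62)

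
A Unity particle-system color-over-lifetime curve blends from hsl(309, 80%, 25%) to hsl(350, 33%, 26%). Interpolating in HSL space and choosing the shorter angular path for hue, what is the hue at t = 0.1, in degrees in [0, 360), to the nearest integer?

Hue arc: Δh = 350 − 309 = 41° (|Δh| ≤ 180, already the shorter path).
H = 309 + 0.1 × (41) = 313.1 → 313°

313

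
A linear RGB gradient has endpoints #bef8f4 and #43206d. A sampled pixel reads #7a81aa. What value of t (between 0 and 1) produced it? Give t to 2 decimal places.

Invert the lerp on the G channel (largest span, 216): t = (129 − 248) / (32 − 248) = -119/-216 = 0.55093.
Check on R: (122 − 190)/(67 − 190) = 0.5528 ✓

0.55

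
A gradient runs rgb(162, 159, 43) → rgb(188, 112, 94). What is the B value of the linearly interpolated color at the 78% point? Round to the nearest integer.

83

B = 43 + 0.78 × (94 − 43) = 82.78 → 83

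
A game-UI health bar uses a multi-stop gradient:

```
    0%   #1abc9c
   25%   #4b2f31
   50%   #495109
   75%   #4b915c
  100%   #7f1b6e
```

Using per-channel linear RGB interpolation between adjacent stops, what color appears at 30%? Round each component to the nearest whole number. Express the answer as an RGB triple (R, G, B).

(75, 54, 41)

30% lies between the 25% and 50% stops, so the local fraction is t = (30 − 25)/(50 − 25) = 5/25 ≈ 0.2.
#4b2f31 → (75, 47, 49); #495109 → (73, 81, 9).
R = 75 + 0.2 × (73 − 75) = 74.6 → 75
G = 47 + 0.2 × (81 − 47) = 53.8 → 54
B = 49 + 0.2 × (9 − 49) = 41 → 41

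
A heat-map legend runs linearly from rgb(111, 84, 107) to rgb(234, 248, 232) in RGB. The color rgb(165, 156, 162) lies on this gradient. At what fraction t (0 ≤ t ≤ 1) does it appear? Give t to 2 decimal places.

Invert the lerp on the G channel (largest span, 164): t = (156 − 84) / (248 − 84) = 72/164 = 0.43902.
Check on R: (165 − 111)/(234 − 111) = 0.439 ✓

0.44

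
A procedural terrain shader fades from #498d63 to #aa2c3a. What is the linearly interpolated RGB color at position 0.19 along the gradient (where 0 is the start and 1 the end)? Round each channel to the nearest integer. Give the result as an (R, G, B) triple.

(91, 123, 91)

#498d63 → (73, 141, 99); #aa2c3a → (170, 44, 58).
R = 73 + 0.19 × (170 − 73) = 73 + 0.19 × 97 = 91.43 → 91
G = 141 + 0.19 × (44 − 141) = 141 + 0.19 × -97 = 122.57 → 123
B = 99 + 0.19 × (58 − 99) = 99 + 0.19 × -41 = 91.21 → 91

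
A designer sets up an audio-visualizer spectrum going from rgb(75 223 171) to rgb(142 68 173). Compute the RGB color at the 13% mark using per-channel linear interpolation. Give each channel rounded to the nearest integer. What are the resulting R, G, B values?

(84, 203, 171)

13% corresponds to t = 0.13.
R = 75 + 0.13 × (142 − 75) = 75 + 0.13 × 67 = 83.71 → 84
G = 223 + 0.13 × (68 − 223) = 223 + 0.13 × -155 = 202.85 → 203
B = 171 + 0.13 × (173 − 171) = 171 + 0.13 × 2 = 171.26 → 171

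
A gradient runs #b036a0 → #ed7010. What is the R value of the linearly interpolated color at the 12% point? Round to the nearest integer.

R₁ = 176 (from #b036a0), R₂ = 237 (from #ed7010).
R = 176 + 0.12 × (237 − 176) = 183.32 → 183

183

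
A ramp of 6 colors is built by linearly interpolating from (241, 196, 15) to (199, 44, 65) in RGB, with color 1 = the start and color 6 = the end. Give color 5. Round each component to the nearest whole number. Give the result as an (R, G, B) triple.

With 6 swatches and endpoints inclusive, swatch 5 sits at t = (5 − 1)/(6 − 1) = 4/5 ≈ 0.8.
R = 241 + 0.8 × (199 − 241) = 207.4 → 207
G = 196 + 0.8 × (44 − 196) = 74.4 → 74
B = 15 + 0.8 × (65 − 15) = 55 → 55

(207, 74, 55)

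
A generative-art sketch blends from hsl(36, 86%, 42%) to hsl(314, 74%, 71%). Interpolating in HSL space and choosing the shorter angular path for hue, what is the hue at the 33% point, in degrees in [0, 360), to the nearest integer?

9

Hue: 314 − 36 = 278°, but |278| > 180 so the shorter arc goes the other way: Δh = 278 − 360 = -82°.
H = 36 + 0.33 × (-82) = 8.94 → 9°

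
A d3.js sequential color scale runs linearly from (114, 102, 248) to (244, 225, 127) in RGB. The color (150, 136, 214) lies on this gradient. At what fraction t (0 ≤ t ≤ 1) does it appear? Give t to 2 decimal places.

0.28

Invert the lerp on the R channel (largest span, 130): t = (150 − 114) / (244 − 114) = 36/130 = 0.27692.
Check on G: (136 − 102)/(225 − 102) = 0.2764 ✓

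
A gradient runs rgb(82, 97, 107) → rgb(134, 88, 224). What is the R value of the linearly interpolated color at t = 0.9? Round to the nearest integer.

R = 82 + 0.9 × (134 − 82) = 128.8 → 129

129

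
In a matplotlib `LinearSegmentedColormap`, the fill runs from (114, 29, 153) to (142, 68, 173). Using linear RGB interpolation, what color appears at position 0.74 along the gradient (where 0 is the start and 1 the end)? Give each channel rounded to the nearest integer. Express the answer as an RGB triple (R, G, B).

R = 114 + 0.74 × (142 − 114) = 114 + 0.74 × 28 = 134.72 → 135
G = 29 + 0.74 × (68 − 29) = 29 + 0.74 × 39 = 57.86 → 58
B = 153 + 0.74 × (173 − 153) = 153 + 0.74 × 20 = 167.8 → 168
So the blended color is (135, 58, 168), about #873aa8.

(135, 58, 168)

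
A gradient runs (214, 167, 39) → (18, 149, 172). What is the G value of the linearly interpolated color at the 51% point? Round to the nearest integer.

G = 167 + 0.51 × (149 − 167) = 157.82 → 158

158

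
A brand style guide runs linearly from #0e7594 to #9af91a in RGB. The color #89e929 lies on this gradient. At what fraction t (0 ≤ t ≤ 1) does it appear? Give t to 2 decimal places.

Invert the lerp on the R channel (largest span, 140): t = (137 − 14) / (154 − 14) = 123/140 = 0.87857.
Check on G: (233 − 117)/(249 − 117) = 0.8788 ✓

0.88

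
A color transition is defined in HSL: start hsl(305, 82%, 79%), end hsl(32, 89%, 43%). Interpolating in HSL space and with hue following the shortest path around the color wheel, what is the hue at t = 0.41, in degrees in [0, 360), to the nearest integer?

Hue: 32 − 305 = -273°, but |-273| > 180 so the shorter arc goes the other way: Δh = -273 + 360 = 87°.
H = 305 + 0.41 × (87) = 340.67 → 341°

341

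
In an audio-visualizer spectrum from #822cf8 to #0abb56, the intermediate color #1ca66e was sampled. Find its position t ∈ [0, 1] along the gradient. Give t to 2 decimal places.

0.85

Invert the lerp on the B channel (largest span, 162): t = (110 − 248) / (86 − 248) = -138/-162 = 0.85185.
Check on R: (28 − 130)/(10 − 130) = 0.85 ✓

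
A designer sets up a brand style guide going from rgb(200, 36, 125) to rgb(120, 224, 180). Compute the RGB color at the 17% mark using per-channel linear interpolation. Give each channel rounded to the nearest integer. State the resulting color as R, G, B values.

17% corresponds to t = 0.17.
R = 200 + 0.17 × (120 − 200) = 200 + 0.17 × -80 = 186.4 → 186
G = 36 + 0.17 × (224 − 36) = 36 + 0.17 × 188 = 67.96 → 68
B = 125 + 0.17 × (180 − 125) = 125 + 0.17 × 55 = 134.35 → 134
So the blended color is (186, 68, 134), about #ba4486.

(186, 68, 134)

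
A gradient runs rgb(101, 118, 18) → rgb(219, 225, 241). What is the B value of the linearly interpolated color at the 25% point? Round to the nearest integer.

74

B = 18 + 0.25 × (241 − 18) = 73.75 → 74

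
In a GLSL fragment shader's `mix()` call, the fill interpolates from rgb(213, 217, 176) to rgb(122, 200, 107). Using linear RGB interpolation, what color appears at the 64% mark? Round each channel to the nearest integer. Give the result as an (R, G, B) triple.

64% corresponds to t = 0.64.
R = 213 + 0.64 × (122 − 213) = 213 + 0.64 × -91 = 154.76 → 155
G = 217 + 0.64 × (200 − 217) = 217 + 0.64 × -17 = 206.12 → 206
B = 176 + 0.64 × (107 − 176) = 176 + 0.64 × -69 = 131.84 → 132
So the blended color is (155, 206, 132), about #9bce84.

(155, 206, 132)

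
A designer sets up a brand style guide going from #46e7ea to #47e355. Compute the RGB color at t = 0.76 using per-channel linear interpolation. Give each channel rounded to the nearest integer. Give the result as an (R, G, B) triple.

(71, 228, 121)

#46e7ea → (70, 231, 234); #47e355 → (71, 227, 85).
R = 70 + 0.76 × (71 − 70) = 70 + 0.76 × 1 = 70.76 → 71
G = 231 + 0.76 × (227 − 231) = 231 + 0.76 × -4 = 227.96 → 228
B = 234 + 0.76 × (85 − 234) = 234 + 0.76 × -149 = 120.76 → 121
So the blended color is (71, 228, 121), about #47e479.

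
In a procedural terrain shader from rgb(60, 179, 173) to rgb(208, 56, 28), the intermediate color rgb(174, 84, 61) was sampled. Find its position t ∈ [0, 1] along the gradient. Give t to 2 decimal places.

Invert the lerp on the R channel (largest span, 148): t = (174 − 60) / (208 − 60) = 114/148 = 0.77027.
Check on G: (84 − 179)/(56 − 179) = 0.7724 ✓

0.77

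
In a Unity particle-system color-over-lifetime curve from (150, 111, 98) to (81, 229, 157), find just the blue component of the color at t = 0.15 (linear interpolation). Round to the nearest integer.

107

B = 98 + 0.15 × (157 − 98) = 106.85 → 107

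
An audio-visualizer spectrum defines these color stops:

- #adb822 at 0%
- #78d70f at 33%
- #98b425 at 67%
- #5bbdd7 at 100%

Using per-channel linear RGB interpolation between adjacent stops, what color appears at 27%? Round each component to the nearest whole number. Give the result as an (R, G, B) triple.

(130, 209, 18)

27% lies between the 0% and 33% stops, so the local fraction is t = (27 − 0)/(33 − 0) = 27/33 ≈ 0.8182.
#adb822 → (173, 184, 34); #78d70f → (120, 215, 15).
R = 173 + 0.8182 × (120 − 173) = 129.635 → 130
G = 184 + 0.8182 × (215 − 184) = 209.364 → 209
B = 34 + 0.8182 × (15 − 34) = 18.454 → 18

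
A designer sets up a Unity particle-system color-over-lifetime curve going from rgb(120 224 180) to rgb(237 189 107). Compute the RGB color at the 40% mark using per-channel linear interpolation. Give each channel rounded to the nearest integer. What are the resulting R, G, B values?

40% corresponds to t = 0.4.
R = 120 + 0.4 × (237 − 120) = 120 + 0.4 × 117 = 166.8 → 167
G = 224 + 0.4 × (189 − 224) = 224 + 0.4 × -35 = 210 → 210
B = 180 + 0.4 × (107 − 180) = 180 + 0.4 × -73 = 150.8 → 151

(167, 210, 151)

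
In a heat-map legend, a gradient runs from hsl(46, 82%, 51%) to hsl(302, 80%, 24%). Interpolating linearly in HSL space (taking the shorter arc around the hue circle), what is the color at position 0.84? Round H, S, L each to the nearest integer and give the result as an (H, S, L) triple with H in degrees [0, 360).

(319, 80, 28)

Hue: 302 − 46 = 256°, but |256| > 180 so the shorter arc goes the other way: Δh = 256 − 360 = -104°.
H = 46 + 0.84 × (-104) = -41.36 → -41 → -41 mod 360 = 319°
S = 82 + 0.84 × (80 − 82) = 80.32 → 80%
L = 51 + 0.84 × (24 − 51) = 28.32 → 28%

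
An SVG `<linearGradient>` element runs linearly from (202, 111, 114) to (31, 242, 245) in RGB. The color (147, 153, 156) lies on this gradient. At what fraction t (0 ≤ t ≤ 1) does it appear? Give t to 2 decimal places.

Invert the lerp on the R channel (largest span, 171): t = (147 − 202) / (31 − 202) = -55/-171 = 0.32164.
Check on G: (153 − 111)/(242 − 111) = 0.3206 ✓

0.32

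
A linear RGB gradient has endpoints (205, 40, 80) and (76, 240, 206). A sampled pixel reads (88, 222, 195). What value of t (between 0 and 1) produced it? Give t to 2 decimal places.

0.91

Invert the lerp on the G channel (largest span, 200): t = (222 − 40) / (240 − 40) = 182/200 = 0.91.
Check on R: (88 − 205)/(76 − 205) = 0.907 ✓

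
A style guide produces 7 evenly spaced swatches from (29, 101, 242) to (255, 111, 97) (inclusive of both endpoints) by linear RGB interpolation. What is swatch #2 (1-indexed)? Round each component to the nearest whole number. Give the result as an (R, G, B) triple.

(67, 103, 218)

With 7 swatches and endpoints inclusive, swatch 2 sits at t = (2 − 1)/(7 − 1) = 1/6 ≈ 0.1667.
R = 29 + 0.1667 × (255 − 29) = 66.674 → 67
G = 101 + 0.1667 × (111 − 101) = 102.667 → 103
B = 242 + 0.1667 × (97 − 242) = 217.828 → 218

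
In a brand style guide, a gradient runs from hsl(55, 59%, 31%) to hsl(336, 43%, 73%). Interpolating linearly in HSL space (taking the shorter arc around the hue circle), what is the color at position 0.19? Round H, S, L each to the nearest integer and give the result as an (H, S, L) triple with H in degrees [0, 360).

Hue: 336 − 55 = 281°, but |281| > 180 so the shorter arc goes the other way: Δh = 281 − 360 = -79°.
H = 55 + 0.19 × (-79) = 39.99 → 40°
S = 59 + 0.19 × (43 − 59) = 55.96 → 56%
L = 31 + 0.19 × (73 − 31) = 38.98 → 39%

(40, 56, 39)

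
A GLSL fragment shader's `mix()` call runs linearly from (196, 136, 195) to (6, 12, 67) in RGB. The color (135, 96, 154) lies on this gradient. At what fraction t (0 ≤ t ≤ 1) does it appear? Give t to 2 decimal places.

0.32

Invert the lerp on the R channel (largest span, 190): t = (135 − 196) / (6 − 196) = -61/-190 = 0.32105.
Check on G: (96 − 136)/(12 − 136) = 0.3226 ✓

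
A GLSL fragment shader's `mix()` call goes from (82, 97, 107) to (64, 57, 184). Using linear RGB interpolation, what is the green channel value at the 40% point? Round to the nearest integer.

G = 97 + 0.4 × (57 − 97) = 81 → 81

81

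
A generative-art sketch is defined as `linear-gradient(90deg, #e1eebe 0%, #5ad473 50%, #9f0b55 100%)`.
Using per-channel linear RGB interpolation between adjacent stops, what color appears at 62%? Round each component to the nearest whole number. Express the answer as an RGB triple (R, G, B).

(107, 164, 108)

62% lies between the 50% and 100% stops, so the local fraction is t = (62 − 50)/(100 − 50) = 12/50 ≈ 0.24.
#5ad473 → (90, 212, 115); #9f0b55 → (159, 11, 85).
R = 90 + 0.24 × (159 − 90) = 106.56 → 107
G = 212 + 0.24 × (11 − 212) = 163.76 → 164
B = 115 + 0.24 × (85 − 115) = 107.8 → 108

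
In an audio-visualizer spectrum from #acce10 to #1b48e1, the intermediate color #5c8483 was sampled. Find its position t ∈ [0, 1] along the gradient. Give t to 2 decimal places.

Invert the lerp on the B channel (largest span, 209): t = (131 − 16) / (225 − 16) = 115/209 = 0.55024.
Check on R: (92 − 172)/(27 − 172) = 0.5517 ✓

0.55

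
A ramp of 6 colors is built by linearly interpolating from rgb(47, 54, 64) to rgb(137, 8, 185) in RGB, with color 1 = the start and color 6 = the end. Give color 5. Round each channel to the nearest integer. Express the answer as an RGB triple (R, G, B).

(119, 17, 161)

With 6 swatches and endpoints inclusive, swatch 5 sits at t = (5 − 1)/(6 − 1) = 4/5 ≈ 0.8.
R = 47 + 0.8 × (137 − 47) = 119 → 119
G = 54 + 0.8 × (8 − 54) = 17.2 → 17
B = 64 + 0.8 × (185 − 64) = 160.8 → 161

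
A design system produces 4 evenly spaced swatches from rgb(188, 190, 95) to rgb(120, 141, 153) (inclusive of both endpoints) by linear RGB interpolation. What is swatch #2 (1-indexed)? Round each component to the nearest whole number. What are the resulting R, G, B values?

(165, 174, 114)

With 4 swatches and endpoints inclusive, swatch 2 sits at t = (2 − 1)/(4 − 1) = 1/3 ≈ 0.3333.
R = 188 + 0.3333 × (120 − 188) = 165.336 → 165
G = 190 + 0.3333 × (141 − 190) = 173.668 → 174
B = 95 + 0.3333 × (153 − 95) = 114.331 → 114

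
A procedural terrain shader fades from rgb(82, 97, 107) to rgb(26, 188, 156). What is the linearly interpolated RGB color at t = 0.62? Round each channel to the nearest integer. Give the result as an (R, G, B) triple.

R = 82 + 0.62 × (26 − 82) = 82 + 0.62 × -56 = 47.28 → 47
G = 97 + 0.62 × (188 − 97) = 97 + 0.62 × 91 = 153.42 → 153
B = 107 + 0.62 × (156 − 107) = 107 + 0.62 × 49 = 137.38 → 137

(47, 153, 137)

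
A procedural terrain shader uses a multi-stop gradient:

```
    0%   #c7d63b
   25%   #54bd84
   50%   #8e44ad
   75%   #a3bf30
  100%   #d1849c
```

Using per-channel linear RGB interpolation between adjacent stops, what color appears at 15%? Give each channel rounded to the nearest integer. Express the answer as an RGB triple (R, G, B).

15% lies between the 0% and 25% stops, so the local fraction is t = (15 − 0)/(25 − 0) = 15/25 ≈ 0.6.
#c7d63b → (199, 214, 59); #54bd84 → (84, 189, 132).
R = 199 + 0.6 × (84 − 199) = 130 → 130
G = 214 + 0.6 × (189 − 214) = 199 → 199
B = 59 + 0.6 × (132 − 59) = 102.8 → 103

(130, 199, 103)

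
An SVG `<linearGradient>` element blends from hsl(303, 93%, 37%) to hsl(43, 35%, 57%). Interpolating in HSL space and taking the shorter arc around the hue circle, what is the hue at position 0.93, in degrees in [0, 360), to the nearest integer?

Hue: 43 − 303 = -260°, but |-260| > 180 so the shorter arc goes the other way: Δh = -260 + 360 = 100°.
H = 303 + 0.93 × (100) = 396 → 396 → 396 mod 360 = 36°

36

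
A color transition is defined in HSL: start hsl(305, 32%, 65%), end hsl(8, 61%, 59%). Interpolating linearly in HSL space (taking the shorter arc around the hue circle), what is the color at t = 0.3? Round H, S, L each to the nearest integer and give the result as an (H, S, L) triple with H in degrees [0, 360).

Hue: 8 − 305 = -297°, but |-297| > 180 so the shorter arc goes the other way: Δh = -297 + 360 = 63°.
H = 305 + 0.3 × (63) = 323.9 → 324°
S = 32 + 0.3 × (61 − 32) = 40.7 → 41%
L = 65 + 0.3 × (59 − 65) = 63.2 → 63%

(324, 41, 63)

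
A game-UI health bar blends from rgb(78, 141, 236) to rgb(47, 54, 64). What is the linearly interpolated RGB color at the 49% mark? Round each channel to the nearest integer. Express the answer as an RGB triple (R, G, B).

(63, 98, 152)

49% corresponds to t = 0.49.
R = 78 + 0.49 × (47 − 78) = 78 + 0.49 × -31 = 62.81 → 63
G = 141 + 0.49 × (54 − 141) = 141 + 0.49 × -87 = 98.37 → 98
B = 236 + 0.49 × (64 − 236) = 236 + 0.49 × -172 = 151.72 → 152
So the blended color is (63, 98, 152), about #3f6298.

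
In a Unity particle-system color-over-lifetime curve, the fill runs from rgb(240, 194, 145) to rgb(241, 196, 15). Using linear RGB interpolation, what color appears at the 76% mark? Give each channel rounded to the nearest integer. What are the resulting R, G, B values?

(241, 196, 46)

76% corresponds to t = 0.76.
R = 240 + 0.76 × (241 − 240) = 240 + 0.76 × 1 = 240.76 → 241
G = 194 + 0.76 × (196 − 194) = 194 + 0.76 × 2 = 195.52 → 196
B = 145 + 0.76 × (15 − 145) = 145 + 0.76 × -130 = 46.2 → 46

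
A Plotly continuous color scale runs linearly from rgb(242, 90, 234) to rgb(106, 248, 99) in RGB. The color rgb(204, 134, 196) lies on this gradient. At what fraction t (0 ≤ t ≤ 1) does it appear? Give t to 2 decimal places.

0.28

Invert the lerp on the G channel (largest span, 158): t = (134 − 90) / (248 − 90) = 44/158 = 0.27848.
Check on R: (204 − 242)/(106 − 242) = 0.2794 ✓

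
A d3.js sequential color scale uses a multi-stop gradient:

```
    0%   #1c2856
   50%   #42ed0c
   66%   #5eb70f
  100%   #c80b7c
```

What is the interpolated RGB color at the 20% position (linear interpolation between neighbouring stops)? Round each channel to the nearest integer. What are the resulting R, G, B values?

(43, 119, 56)

20% lies between the 0% and 50% stops, so the local fraction is t = (20 − 0)/(50 − 0) = 20/50 ≈ 0.4.
#1c2856 → (28, 40, 86); #42ed0c → (66, 237, 12).
R = 28 + 0.4 × (66 − 28) = 43.2 → 43
G = 40 + 0.4 × (237 − 40) = 118.8 → 119
B = 86 + 0.4 × (12 − 86) = 56.4 → 56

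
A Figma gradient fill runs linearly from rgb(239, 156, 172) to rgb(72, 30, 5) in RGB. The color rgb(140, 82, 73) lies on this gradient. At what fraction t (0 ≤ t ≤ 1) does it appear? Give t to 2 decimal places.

0.59

Invert the lerp on the R channel (largest span, 167): t = (140 − 239) / (72 − 239) = -99/-167 = 0.59281.
Check on G: (82 − 156)/(30 − 156) = 0.5873 ✓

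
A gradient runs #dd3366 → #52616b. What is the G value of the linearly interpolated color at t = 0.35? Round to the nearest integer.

G₁ = 51 (from #dd3366), G₂ = 97 (from #52616b).
G = 51 + 0.35 × (97 − 51) = 67.1 → 67

67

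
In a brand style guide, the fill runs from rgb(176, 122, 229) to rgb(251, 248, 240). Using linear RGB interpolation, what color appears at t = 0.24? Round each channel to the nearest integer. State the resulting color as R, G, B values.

(194, 152, 232)

R = 176 + 0.24 × (251 − 176) = 176 + 0.24 × 75 = 194 → 194
G = 122 + 0.24 × (248 − 122) = 122 + 0.24 × 126 = 152.24 → 152
B = 229 + 0.24 × (240 − 229) = 229 + 0.24 × 11 = 231.64 → 232
So the blended color is (194, 152, 232), about #c298e8.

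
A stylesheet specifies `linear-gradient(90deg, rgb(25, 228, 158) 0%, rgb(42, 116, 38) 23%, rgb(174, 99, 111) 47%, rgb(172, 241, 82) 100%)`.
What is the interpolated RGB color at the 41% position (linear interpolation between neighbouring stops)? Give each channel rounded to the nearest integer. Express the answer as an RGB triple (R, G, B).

(141, 103, 93)

41% lies between the 23% and 47% stops, so the local fraction is t = (41 − 23)/(47 − 23) = 18/24 ≈ 0.75.
R = 42 + 0.75 × (174 − 42) = 141 → 141
G = 116 + 0.75 × (99 − 116) = 103.25 → 103
B = 38 + 0.75 × (111 − 38) = 92.75 → 93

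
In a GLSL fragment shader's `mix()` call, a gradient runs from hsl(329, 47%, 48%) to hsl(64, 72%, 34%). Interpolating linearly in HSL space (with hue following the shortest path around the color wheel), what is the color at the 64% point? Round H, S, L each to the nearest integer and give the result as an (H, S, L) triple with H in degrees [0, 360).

(30, 63, 39)

Hue: 64 − 329 = -265°, but |-265| > 180 so the shorter arc goes the other way: Δh = -265 + 360 = 95°.
H = 329 + 0.64 × (95) = 389.8 → 390 → 390 mod 360 = 30°
S = 47 + 0.64 × (72 − 47) = 63 → 63%
L = 48 + 0.64 × (34 − 48) = 39.04 → 39%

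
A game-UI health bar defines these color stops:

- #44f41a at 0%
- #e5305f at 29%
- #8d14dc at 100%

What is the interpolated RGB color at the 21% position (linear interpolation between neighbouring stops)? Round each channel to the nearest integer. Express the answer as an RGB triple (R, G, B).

21% lies between the 0% and 29% stops, so the local fraction is t = (21 − 0)/(29 − 0) = 21/29 ≈ 0.7241.
#44f41a → (68, 244, 26); #e5305f → (229, 48, 95).
R = 68 + 0.7241 × (229 − 68) = 184.58 → 185
G = 244 + 0.7241 × (48 − 244) = 102.076 → 102
B = 26 + 0.7241 × (95 − 26) = 75.963 → 76

(185, 102, 76)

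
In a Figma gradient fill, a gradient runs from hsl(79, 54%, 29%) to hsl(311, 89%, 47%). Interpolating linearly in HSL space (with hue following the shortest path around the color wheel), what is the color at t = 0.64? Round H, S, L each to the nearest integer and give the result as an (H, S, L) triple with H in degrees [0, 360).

Hue: 311 − 79 = 232°, but |232| > 180 so the shorter arc goes the other way: Δh = 232 − 360 = -128°.
H = 79 + 0.64 × (-128) = -2.92 → -3 → -3 mod 360 = 357°
S = 54 + 0.64 × (89 − 54) = 76.4 → 76%
L = 29 + 0.64 × (47 − 29) = 40.52 → 41%

(357, 76, 41)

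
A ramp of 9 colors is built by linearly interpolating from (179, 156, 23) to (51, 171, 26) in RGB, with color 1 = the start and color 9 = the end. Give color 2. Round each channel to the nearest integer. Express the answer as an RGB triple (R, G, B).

With 9 swatches and endpoints inclusive, swatch 2 sits at t = (2 − 1)/(9 − 1) = 1/8 ≈ 0.125.
R = 179 + 0.125 × (51 − 179) = 163 → 163
G = 156 + 0.125 × (171 − 156) = 157.875 → 158
B = 23 + 0.125 × (26 − 23) = 23.375 → 23

(163, 158, 23)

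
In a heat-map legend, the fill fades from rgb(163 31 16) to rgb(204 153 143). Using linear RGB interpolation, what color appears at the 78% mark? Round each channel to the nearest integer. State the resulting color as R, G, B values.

78% corresponds to t = 0.78.
R = 163 + 0.78 × (204 − 163) = 163 + 0.78 × 41 = 194.98 → 195
G = 31 + 0.78 × (153 − 31) = 31 + 0.78 × 122 = 126.16 → 126
B = 16 + 0.78 × (143 − 16) = 16 + 0.78 × 127 = 115.06 → 115

(195, 126, 115)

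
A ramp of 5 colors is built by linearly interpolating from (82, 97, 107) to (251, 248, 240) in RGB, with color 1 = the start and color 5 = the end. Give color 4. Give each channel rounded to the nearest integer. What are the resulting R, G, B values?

(209, 210, 207)

With 5 swatches and endpoints inclusive, swatch 4 sits at t = (4 − 1)/(5 − 1) = 3/4 ≈ 0.75.
R = 82 + 0.75 × (251 − 82) = 208.75 → 209
G = 97 + 0.75 × (248 − 97) = 210.25 → 210
B = 107 + 0.75 × (240 − 107) = 206.75 → 207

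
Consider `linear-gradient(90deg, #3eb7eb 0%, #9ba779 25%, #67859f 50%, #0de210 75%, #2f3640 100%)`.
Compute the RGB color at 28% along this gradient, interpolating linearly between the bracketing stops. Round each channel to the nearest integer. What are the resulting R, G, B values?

(149, 163, 126)

28% lies between the 25% and 50% stops, so the local fraction is t = (28 − 25)/(50 − 25) = 3/25 ≈ 0.12.
#9ba779 → (155, 167, 121); #67859f → (103, 133, 159).
R = 155 + 0.12 × (103 − 155) = 148.76 → 149
G = 167 + 0.12 × (133 − 167) = 162.92 → 163
B = 121 + 0.12 × (159 − 121) = 125.56 → 126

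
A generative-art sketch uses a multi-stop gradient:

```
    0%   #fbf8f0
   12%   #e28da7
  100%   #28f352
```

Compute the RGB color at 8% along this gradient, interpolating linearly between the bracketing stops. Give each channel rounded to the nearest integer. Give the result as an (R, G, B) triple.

(234, 177, 191)

8% lies between the 0% and 12% stops, so the local fraction is t = (8 − 0)/(12 − 0) = 8/12 ≈ 0.6667.
#fbf8f0 → (251, 248, 240); #e28da7 → (226, 141, 167).
R = 251 + 0.6667 × (226 − 251) = 234.333 → 234
G = 248 + 0.6667 × (141 − 248) = 176.663 → 177
B = 240 + 0.6667 × (167 − 240) = 191.331 → 191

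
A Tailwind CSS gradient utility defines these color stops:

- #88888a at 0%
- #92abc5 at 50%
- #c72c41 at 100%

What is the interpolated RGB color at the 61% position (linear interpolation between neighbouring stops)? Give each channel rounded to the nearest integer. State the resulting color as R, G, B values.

(158, 143, 168)

61% lies between the 50% and 100% stops, so the local fraction is t = (61 − 50)/(100 − 50) = 11/50 ≈ 0.22.
#92abc5 → (146, 171, 197); #c72c41 → (199, 44, 65).
R = 146 + 0.22 × (199 − 146) = 157.66 → 158
G = 171 + 0.22 × (44 − 171) = 143.06 → 143
B = 197 + 0.22 × (65 − 197) = 167.96 → 168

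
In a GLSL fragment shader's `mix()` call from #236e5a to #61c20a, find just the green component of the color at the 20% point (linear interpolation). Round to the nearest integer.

G₁ = 110 (from #236e5a), G₂ = 194 (from #61c20a).
G = 110 + 0.2 × (194 − 110) = 126.8 → 127

127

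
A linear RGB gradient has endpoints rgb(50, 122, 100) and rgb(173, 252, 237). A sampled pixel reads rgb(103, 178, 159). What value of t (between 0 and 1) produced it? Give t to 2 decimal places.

0.43

Invert the lerp on the B channel (largest span, 137): t = (159 − 100) / (237 − 100) = 59/137 = 0.43066.
Check on R: (103 − 50)/(173 − 50) = 0.4309 ✓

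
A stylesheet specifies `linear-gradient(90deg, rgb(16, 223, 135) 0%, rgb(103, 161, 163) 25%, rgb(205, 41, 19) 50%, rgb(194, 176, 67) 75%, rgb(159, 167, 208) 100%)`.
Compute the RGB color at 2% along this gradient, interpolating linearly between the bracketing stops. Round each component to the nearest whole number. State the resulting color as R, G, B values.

2% lies between the 0% and 25% stops, so the local fraction is t = (2 − 0)/(25 − 0) = 2/25 ≈ 0.08.
R = 16 + 0.08 × (103 − 16) = 22.96 → 23
G = 223 + 0.08 × (161 − 223) = 218.04 → 218
B = 135 + 0.08 × (163 − 135) = 137.24 → 137

(23, 218, 137)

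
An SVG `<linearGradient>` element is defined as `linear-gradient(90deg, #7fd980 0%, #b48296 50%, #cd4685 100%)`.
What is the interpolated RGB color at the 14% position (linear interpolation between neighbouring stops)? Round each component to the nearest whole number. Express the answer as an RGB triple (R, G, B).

14% lies between the 0% and 50% stops, so the local fraction is t = (14 − 0)/(50 − 0) = 14/50 ≈ 0.28.
#7fd980 → (127, 217, 128); #b48296 → (180, 130, 150).
R = 127 + 0.28 × (180 − 127) = 141.84 → 142
G = 217 + 0.28 × (130 − 217) = 192.64 → 193
B = 128 + 0.28 × (150 − 128) = 134.16 → 134

(142, 193, 134)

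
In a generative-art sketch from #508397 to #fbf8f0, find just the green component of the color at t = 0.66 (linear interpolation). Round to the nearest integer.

208

G₁ = 131 (from #508397), G₂ = 248 (from #fbf8f0).
G = 131 + 0.66 × (248 − 131) = 208.22 → 208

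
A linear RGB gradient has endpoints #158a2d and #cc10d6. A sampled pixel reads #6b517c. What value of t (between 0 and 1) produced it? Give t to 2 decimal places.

Invert the lerp on the R channel (largest span, 183): t = (107 − 21) / (204 − 21) = 86/183 = 0.46995.
Check on G: (81 − 138)/(16 − 138) = 0.4672 ✓

0.47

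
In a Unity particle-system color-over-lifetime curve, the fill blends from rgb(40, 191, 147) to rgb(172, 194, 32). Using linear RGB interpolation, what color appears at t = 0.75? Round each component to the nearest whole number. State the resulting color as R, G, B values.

(139, 193, 61)

R = 40 + 0.75 × (172 − 40) = 40 + 0.75 × 132 = 139 → 139
G = 191 + 0.75 × (194 − 191) = 191 + 0.75 × 3 = 193.25 → 193
B = 147 + 0.75 × (32 − 147) = 147 + 0.75 × -115 = 60.75 → 61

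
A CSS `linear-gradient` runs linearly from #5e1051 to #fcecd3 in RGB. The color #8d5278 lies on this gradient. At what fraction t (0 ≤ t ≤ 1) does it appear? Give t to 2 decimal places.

0.30

Invert the lerp on the G channel (largest span, 220): t = (82 − 16) / (236 − 16) = 66/220 = 0.3.
Check on R: (141 − 94)/(252 − 94) = 0.2975 ✓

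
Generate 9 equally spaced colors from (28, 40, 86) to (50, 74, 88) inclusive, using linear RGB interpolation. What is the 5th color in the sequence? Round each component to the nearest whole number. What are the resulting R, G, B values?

With 9 swatches and endpoints inclusive, swatch 5 sits at t = (5 − 1)/(9 − 1) = 4/8 ≈ 0.5.
R = 28 + 0.5 × (50 − 28) = 39 → 39
G = 40 + 0.5 × (74 − 40) = 57 → 57
B = 86 + 0.5 × (88 − 86) = 87 → 87

(39, 57, 87)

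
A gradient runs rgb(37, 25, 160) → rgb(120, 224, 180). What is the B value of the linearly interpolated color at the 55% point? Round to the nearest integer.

B = 160 + 0.55 × (180 − 160) = 171 → 171

171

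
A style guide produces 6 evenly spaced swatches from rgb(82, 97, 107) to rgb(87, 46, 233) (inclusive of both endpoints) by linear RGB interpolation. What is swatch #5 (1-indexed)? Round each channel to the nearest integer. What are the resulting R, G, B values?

(86, 56, 208)

With 6 swatches and endpoints inclusive, swatch 5 sits at t = (5 − 1)/(6 − 1) = 4/5 ≈ 0.8.
R = 82 + 0.8 × (87 − 82) = 86 → 86
G = 97 + 0.8 × (46 − 97) = 56.2 → 56
B = 107 + 0.8 × (233 − 107) = 207.8 → 208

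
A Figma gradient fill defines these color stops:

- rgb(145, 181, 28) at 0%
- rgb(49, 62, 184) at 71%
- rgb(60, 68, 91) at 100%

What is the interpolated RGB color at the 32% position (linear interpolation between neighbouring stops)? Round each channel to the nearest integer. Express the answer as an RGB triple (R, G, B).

32% lies between the 0% and 71% stops, so the local fraction is t = (32 − 0)/(71 − 0) = 32/71 ≈ 0.4507.
R = 145 + 0.4507 × (49 − 145) = 101.733 → 102
G = 181 + 0.4507 × (62 − 181) = 127.367 → 127
B = 28 + 0.4507 × (184 − 28) = 98.309 → 98

(102, 127, 98)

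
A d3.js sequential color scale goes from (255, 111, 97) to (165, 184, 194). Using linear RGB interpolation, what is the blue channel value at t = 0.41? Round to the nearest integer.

137

B = 97 + 0.41 × (194 − 97) = 136.77 → 137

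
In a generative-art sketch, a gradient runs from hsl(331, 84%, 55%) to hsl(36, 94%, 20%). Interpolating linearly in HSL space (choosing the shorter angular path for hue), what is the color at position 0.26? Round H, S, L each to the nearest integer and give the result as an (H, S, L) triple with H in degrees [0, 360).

(348, 87, 46)

Hue: 36 − 331 = -295°, but |-295| > 180 so the shorter arc goes the other way: Δh = -295 + 360 = 65°.
H = 331 + 0.26 × (65) = 347.9 → 348°
S = 84 + 0.26 × (94 − 84) = 86.6 → 87%
L = 55 + 0.26 × (20 − 55) = 45.9 → 46%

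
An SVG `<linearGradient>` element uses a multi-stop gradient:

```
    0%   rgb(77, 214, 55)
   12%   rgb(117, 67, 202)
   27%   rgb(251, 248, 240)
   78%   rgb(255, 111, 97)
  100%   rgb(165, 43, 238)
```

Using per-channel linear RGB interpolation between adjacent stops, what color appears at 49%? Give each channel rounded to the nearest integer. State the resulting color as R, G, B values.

49% lies between the 27% and 78% stops, so the local fraction is t = (49 − 27)/(78 − 27) = 22/51 ≈ 0.4314.
R = 251 + 0.4314 × (255 − 251) = 252.726 → 253
G = 248 + 0.4314 × (111 − 248) = 188.898 → 189
B = 240 + 0.4314 × (97 − 240) = 178.31 → 178

(253, 189, 178)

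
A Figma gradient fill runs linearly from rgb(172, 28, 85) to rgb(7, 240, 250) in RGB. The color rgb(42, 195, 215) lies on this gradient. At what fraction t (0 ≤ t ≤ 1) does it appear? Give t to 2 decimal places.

0.79

Invert the lerp on the G channel (largest span, 212): t = (195 − 28) / (240 − 28) = 167/212 = 0.78774.
Check on R: (42 − 172)/(7 − 172) = 0.7879 ✓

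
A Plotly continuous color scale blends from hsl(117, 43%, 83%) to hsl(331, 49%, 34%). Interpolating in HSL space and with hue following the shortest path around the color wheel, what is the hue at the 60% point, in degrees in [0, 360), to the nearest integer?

29

Hue: 331 − 117 = 214°, but |214| > 180 so the shorter arc goes the other way: Δh = 214 − 360 = -146°.
H = 117 + 0.6 × (-146) = 29.4 → 29°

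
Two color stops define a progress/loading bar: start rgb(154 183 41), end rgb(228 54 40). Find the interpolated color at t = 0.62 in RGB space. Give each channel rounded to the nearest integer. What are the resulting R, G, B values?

R = 154 + 0.62 × (228 − 154) = 154 + 0.62 × 74 = 199.88 → 200
G = 183 + 0.62 × (54 − 183) = 183 + 0.62 × -129 = 103.02 → 103
B = 41 + 0.62 × (40 − 41) = 41 + 0.62 × -1 = 40.38 → 40
So the blended color is (200, 103, 40), about #c86728.

(200, 103, 40)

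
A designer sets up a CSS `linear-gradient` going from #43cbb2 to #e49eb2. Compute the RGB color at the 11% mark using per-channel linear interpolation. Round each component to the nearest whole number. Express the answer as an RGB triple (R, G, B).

#43cbb2 → (67, 203, 178); #e49eb2 → (228, 158, 178).
11% corresponds to t = 0.11.
R = 67 + 0.11 × (228 − 67) = 67 + 0.11 × 161 = 84.71 → 85
G = 203 + 0.11 × (158 − 203) = 203 + 0.11 × -45 = 198.05 → 198
B = 178 + 0.11 × (178 − 178) = 178 + 0.11 × 0 = 178 → 178

(85, 198, 178)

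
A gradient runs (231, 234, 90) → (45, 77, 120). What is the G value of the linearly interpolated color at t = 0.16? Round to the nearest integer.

209

G = 234 + 0.16 × (77 − 234) = 208.88 → 209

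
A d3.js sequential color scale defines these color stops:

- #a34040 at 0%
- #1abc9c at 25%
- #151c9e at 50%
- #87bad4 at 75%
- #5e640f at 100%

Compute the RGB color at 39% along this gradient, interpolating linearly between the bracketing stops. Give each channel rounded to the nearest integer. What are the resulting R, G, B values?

39% lies between the 25% and 50% stops, so the local fraction is t = (39 − 25)/(50 − 25) = 14/25 ≈ 0.56.
#1abc9c → (26, 188, 156); #151c9e → (21, 28, 158).
R = 26 + 0.56 × (21 − 26) = 23.2 → 23
G = 188 + 0.56 × (28 − 188) = 98.4 → 98
B = 156 + 0.56 × (158 − 156) = 157.12 → 157

(23, 98, 157)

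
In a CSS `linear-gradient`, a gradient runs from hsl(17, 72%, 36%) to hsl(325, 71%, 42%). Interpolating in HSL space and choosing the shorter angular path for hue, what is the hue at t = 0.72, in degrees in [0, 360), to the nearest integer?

340

Hue: 325 − 17 = 308°, but |308| > 180 so the shorter arc goes the other way: Δh = 308 − 360 = -52°.
H = 17 + 0.72 × (-52) = -20.44 → -20 → -20 mod 360 = 340°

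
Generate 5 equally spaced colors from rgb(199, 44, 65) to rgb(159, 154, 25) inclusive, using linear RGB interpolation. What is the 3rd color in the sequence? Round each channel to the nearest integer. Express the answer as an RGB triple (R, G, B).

(179, 99, 45)

With 5 swatches and endpoints inclusive, swatch 3 sits at t = (3 − 1)/(5 − 1) = 2/4 ≈ 0.5.
R = 199 + 0.5 × (159 − 199) = 179 → 179
G = 44 + 0.5 × (154 − 44) = 99 → 99
B = 65 + 0.5 × (25 − 65) = 45 → 45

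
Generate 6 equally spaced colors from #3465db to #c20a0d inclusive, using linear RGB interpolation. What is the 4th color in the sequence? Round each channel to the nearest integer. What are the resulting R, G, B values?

With 6 swatches and endpoints inclusive, swatch 4 sits at t = (4 − 1)/(6 − 1) = 3/5 ≈ 0.6.
#3465db → (52, 101, 219); #c20a0d → (194, 10, 13).
R = 52 + 0.6 × (194 − 52) = 137.2 → 137
G = 101 + 0.6 × (10 − 101) = 46.4 → 46
B = 219 + 0.6 × (13 − 219) = 95.4 → 95

(137, 46, 95)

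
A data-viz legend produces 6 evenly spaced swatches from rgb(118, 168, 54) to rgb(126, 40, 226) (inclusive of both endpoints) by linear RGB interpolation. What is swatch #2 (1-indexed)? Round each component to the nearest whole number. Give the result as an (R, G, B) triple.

(120, 142, 88)

With 6 swatches and endpoints inclusive, swatch 2 sits at t = (2 − 1)/(6 − 1) = 1/5 ≈ 0.2.
R = 118 + 0.2 × (126 − 118) = 119.6 → 120
G = 168 + 0.2 × (40 − 168) = 142.4 → 142
B = 54 + 0.2 × (226 − 54) = 88.4 → 88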